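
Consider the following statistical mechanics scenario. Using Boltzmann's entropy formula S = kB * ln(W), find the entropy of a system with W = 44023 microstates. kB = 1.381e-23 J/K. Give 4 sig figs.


Step 1: ln(W) = ln(44023) = 10.69
Step 2: S = kB * ln(W) = 1.381e-23 * 10.69
Step 3: S = 1.477e-22 J/K

1.477e-22


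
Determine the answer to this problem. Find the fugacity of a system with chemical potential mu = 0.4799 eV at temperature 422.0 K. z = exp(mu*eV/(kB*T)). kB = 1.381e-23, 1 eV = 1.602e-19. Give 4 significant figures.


Step 1: Convert mu to Joules: 0.4799*1.602e-19 = 7.688e-20 J
Step 2: kB*T = 1.381e-23*422.0 = 5.828e-21 J
Step 3: mu/(kB*T) = 13.19
Step 4: z = exp(13.19) = 5.36e+05

5.36e+05


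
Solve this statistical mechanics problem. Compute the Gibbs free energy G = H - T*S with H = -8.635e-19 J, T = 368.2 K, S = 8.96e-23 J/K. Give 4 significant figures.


Step 1: T*S = 368.2 * 8.96e-23 = 3.299e-20 J
Step 2: G = H - T*S = -8.635e-19 - 3.299e-20
Step 3: G = -8.965e-19 J

-8.965e-19


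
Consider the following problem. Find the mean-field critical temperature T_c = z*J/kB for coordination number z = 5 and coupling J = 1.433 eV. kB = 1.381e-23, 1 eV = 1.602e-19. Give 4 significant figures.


Step 1: z*J = 5*1.433 = 7.165 eV
Step 2: Convert to Joules: 7.165*1.602e-19 = 1.148e-18 J
Step 3: T_c = 1.148e-18 / 1.381e-23 = 8.312e+04 K

8.312e+04


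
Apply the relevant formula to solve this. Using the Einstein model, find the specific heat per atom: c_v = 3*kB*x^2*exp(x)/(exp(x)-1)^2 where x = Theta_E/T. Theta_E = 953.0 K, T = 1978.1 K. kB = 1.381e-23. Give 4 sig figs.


Step 1: x = Theta_E/T = 953.0/1978.1 = 0.4818
Step 2: x^2 = 0.2321
Step 3: exp(x) = 1.619
Step 4: c_v = 3*1.381e-23*0.2321*1.619/(1.619-1)^2 = 4.064e-23

4.064e-23


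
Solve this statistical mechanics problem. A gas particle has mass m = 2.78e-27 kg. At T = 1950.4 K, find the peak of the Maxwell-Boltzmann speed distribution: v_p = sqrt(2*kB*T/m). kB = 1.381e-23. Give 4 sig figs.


Step 1: Numerator = 2*kB*T = 2*1.381e-23*1950.4 = 5.387e-20
Step 2: Ratio = 5.387e-20 / 2.78e-27 = 1.938e+07
Step 3: v_p = sqrt(1.938e+07) = 4402 m/s

4402


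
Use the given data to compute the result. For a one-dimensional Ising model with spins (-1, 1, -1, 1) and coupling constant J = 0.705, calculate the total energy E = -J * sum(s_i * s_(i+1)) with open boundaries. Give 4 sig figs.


Step 1: Nearest-neighbor products: -1, -1, -1
Step 2: Sum of products = -3
Step 3: E = -0.705 * -3 = 2.115

2.115


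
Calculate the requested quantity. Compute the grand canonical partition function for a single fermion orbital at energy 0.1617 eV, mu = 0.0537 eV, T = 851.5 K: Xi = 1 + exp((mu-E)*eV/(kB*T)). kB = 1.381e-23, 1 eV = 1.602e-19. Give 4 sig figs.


Step 1: (mu - E) = 0.0537 - 0.1617 = -0.108 eV
Step 2: x = (mu-E)*eV/(kB*T) = -0.108*1.602e-19/(1.381e-23*851.5) = -1.471
Step 3: exp(x) = 0.2296
Step 4: Xi = 1 + 0.2296 = 1.23

1.23


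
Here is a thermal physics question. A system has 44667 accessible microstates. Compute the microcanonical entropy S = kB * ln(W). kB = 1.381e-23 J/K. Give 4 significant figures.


Step 1: ln(W) = ln(44667) = 10.71
Step 2: S = kB * ln(W) = 1.381e-23 * 10.71
Step 3: S = 1.479e-22 J/K

1.479e-22


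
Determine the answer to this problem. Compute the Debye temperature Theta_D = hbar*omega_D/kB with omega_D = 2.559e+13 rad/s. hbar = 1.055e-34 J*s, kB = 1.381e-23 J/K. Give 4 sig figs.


Step 1: hbar*omega_D = 1.055e-34 * 2.559e+13 = 2.7e-21 J
Step 2: Theta_D = 2.7e-21 / 1.381e-23
Step 3: Theta_D = 195.5 K

195.5


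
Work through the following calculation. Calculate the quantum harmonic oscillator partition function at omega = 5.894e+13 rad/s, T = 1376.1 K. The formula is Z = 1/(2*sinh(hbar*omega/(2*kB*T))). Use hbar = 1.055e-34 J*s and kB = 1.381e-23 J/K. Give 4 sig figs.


Step 1: Compute x = hbar*omega/(kB*T) = 1.055e-34*5.894e+13/(1.381e-23*1376.1) = 0.3272
Step 2: x/2 = 0.1636
Step 3: sinh(x/2) = 0.1643
Step 4: Z = 1/(2*0.1643) = 3.043

3.043


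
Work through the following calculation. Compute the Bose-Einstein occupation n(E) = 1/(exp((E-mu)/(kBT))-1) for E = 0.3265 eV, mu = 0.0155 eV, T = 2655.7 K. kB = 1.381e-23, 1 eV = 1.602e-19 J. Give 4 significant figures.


Step 1: (E - mu) = 0.311 eV
Step 2: x = (E-mu)*eV/(kB*T) = 0.311*1.602e-19/(1.381e-23*2655.7) = 1.358
Step 3: exp(x) = 3.89
Step 4: n = 1/(exp(x)-1) = 0.346

0.346


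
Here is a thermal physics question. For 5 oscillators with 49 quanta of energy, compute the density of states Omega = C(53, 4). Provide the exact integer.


Step 1: Use binomial coefficient C(53, 4)
Step 2: Numerator = 53! / 49!
Step 3: Denominator = 4!
Step 4: Omega = 292825

292825


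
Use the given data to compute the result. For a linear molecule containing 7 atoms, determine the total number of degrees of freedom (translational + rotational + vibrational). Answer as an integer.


Step 1: Translational DOF = 3
Step 2: Rotational DOF (linear) = 2
Step 3: Vibrational DOF = 3*7 - 5 = 16
Step 4: Total = 3 + 2 + 16 = 21

21


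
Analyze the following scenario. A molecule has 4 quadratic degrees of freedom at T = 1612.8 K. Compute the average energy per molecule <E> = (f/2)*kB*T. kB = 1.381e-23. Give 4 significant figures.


Step 1: f/2 = 4/2 = 2
Step 2: kB*T = 1.381e-23 * 1612.8 = 2.227e-20
Step 3: <E> = 2 * 2.227e-20 = 4.455e-20 J

4.455e-20


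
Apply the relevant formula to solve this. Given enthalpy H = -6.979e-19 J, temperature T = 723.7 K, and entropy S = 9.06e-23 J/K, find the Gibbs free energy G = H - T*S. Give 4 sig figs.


Step 1: T*S = 723.7 * 9.06e-23 = 6.557e-20 J
Step 2: G = H - T*S = -6.979e-19 - 6.557e-20
Step 3: G = -7.635e-19 J

-7.635e-19


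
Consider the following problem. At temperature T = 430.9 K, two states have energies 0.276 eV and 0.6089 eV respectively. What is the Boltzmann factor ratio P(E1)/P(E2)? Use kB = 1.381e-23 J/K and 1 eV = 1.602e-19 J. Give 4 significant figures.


Step 1: Compute energy difference dE = E1 - E2 = 0.276 - 0.6089 = -0.3329 eV
Step 2: Convert to Joules: dE_J = -0.3329 * 1.602e-19 = -5.333e-20 J
Step 3: Compute exponent = -dE_J / (kB * T) = -(-5.333e-20) / (1.381e-23 * 430.9) = 8.962
Step 4: P(E1)/P(E2) = exp(8.962) = 7801

7801


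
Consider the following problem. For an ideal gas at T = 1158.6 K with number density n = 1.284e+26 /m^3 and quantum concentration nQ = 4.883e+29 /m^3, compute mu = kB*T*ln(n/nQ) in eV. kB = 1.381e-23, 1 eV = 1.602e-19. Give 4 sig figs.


Step 1: n/nQ = 1.284e+26/4.883e+29 = 0.000263
Step 2: ln(n/nQ) = -8.244
Step 3: mu = kB*T*ln(n/nQ) = 1.6e-20*-8.244 = -1.319e-19 J
Step 4: Convert to eV: -1.319e-19/1.602e-19 = -0.8233 eV

-0.8233


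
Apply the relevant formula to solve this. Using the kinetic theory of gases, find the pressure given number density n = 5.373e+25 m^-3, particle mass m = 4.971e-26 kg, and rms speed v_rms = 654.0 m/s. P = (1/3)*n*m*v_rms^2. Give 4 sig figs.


Step 1: v_rms^2 = 654.0^2 = 4.277e+05
Step 2: n*m = 5.373e+25*4.971e-26 = 2.671
Step 3: P = (1/3)*2.671*4.277e+05 = 3.808e+05 Pa

3.808e+05


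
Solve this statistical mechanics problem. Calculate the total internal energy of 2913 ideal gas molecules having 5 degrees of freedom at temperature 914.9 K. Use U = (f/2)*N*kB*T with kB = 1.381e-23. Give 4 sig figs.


Step 1: f/2 = 5/2 = 2.5
Step 2: N*kB*T = 2913*1.381e-23*914.9 = 3.681e-17
Step 3: U = 2.5 * 3.681e-17 = 9.201e-17 J

9.201e-17


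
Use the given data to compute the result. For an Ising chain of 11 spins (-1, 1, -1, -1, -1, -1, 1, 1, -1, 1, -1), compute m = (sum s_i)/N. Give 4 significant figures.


Step 1: Count up spins (+1): 4, down spins (-1): 7
Step 2: Total magnetization M = 4 - 7 = -3
Step 3: m = M/N = -3/11 = -0.2727

-0.2727


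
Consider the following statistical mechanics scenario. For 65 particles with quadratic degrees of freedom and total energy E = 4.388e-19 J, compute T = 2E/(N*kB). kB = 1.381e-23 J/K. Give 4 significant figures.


Step 1: Numerator = 2*E = 2*4.388e-19 = 8.776e-19 J
Step 2: Denominator = N*kB = 65*1.381e-23 = 8.977e-22
Step 3: T = 8.776e-19 / 8.977e-22 = 977.7 K

977.7


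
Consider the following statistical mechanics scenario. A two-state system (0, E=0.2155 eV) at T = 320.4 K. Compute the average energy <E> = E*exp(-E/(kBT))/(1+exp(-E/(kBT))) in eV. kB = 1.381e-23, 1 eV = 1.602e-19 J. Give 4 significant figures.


Step 1: beta*E = 0.2155*1.602e-19/(1.381e-23*320.4) = 7.802
Step 2: exp(-beta*E) = 0.0004088
Step 3: <E> = 0.2155*0.0004088/(1+0.0004088) = 8.806e-05 eV

8.806e-05


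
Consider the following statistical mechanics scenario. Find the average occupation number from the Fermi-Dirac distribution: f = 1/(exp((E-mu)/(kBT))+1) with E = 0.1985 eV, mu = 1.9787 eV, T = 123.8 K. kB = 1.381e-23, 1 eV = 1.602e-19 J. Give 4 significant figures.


Step 1: (E - mu) = 0.1985 - 1.9787 = -1.78 eV
Step 2: Convert: (E-mu)*eV = -2.852e-19 J
Step 3: x = (E-mu)*eV/(kB*T) = -166.8
Step 4: f = 1/(exp(-166.8)+1) = 1

1


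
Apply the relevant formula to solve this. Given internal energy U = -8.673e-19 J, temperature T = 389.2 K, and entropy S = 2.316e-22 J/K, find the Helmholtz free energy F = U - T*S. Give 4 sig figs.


Step 1: T*S = 389.2 * 2.316e-22 = 9.014e-20 J
Step 2: F = U - T*S = -8.673e-19 - 9.014e-20
Step 3: F = -9.574e-19 J

-9.574e-19


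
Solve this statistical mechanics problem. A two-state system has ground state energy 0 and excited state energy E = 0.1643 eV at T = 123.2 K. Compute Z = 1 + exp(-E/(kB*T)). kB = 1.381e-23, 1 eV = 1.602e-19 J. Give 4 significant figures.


Step 1: Compute beta*E = E*eV/(kB*T) = 0.1643*1.602e-19/(1.381e-23*123.2) = 15.47
Step 2: exp(-beta*E) = exp(-15.47) = 1.912e-07
Step 3: Z = 1 + 1.912e-07 = 1

1


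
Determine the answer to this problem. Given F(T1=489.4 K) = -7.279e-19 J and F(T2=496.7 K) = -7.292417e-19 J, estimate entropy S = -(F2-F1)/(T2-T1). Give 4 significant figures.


Step 1: dF = F2 - F1 = -7.292417e-19 - (-7.279e-19) = -1.3417e-21 J
Step 2: dT = T2 - T1 = 496.7 - 489.4 = 7.3 K
Step 3: S = -dF/dT = -(-1.3417e-21)/7.3 = 1.838e-22 J/K

1.838e-22


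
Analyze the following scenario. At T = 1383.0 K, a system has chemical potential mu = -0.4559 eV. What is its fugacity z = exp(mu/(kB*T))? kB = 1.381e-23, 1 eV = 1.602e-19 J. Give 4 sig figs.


Step 1: Convert mu to Joules: -0.4559*1.602e-19 = -7.304e-20 J
Step 2: kB*T = 1.381e-23*1383.0 = 1.91e-20 J
Step 3: mu/(kB*T) = -3.824
Step 4: z = exp(-3.824) = 0.02184

0.02184


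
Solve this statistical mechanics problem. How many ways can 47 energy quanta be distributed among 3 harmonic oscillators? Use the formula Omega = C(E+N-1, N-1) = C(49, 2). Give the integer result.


Step 1: Use binomial coefficient C(49, 2)
Step 2: Numerator = 49! / 47!
Step 3: Denominator = 2!
Step 4: Omega = 1176

1176


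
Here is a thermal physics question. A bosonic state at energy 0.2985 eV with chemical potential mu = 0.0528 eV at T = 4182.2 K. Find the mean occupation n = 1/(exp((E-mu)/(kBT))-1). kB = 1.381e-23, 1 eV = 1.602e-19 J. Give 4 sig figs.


Step 1: (E - mu) = 0.2457 eV
Step 2: x = (E-mu)*eV/(kB*T) = 0.2457*1.602e-19/(1.381e-23*4182.2) = 0.6815
Step 3: exp(x) = 1.977
Step 4: n = 1/(exp(x)-1) = 1.024

1.024


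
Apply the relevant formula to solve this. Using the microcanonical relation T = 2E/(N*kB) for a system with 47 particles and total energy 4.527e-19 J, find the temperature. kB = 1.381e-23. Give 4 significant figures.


Step 1: Numerator = 2*E = 2*4.527e-19 = 9.054e-19 J
Step 2: Denominator = N*kB = 47*1.381e-23 = 6.491e-22
Step 3: T = 9.054e-19 / 6.491e-22 = 1395 K

1395


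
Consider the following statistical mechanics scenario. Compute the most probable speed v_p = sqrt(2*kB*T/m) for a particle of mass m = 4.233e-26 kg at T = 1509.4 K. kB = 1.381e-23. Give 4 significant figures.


Step 1: Numerator = 2*kB*T = 2*1.381e-23*1509.4 = 4.169e-20
Step 2: Ratio = 4.169e-20 / 4.233e-26 = 9.849e+05
Step 3: v_p = sqrt(9.849e+05) = 992.4 m/s

992.4


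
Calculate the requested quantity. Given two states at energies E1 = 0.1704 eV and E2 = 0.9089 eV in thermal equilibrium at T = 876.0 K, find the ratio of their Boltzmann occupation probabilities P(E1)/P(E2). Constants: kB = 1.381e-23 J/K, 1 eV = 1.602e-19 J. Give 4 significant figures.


Step 1: Compute energy difference dE = E1 - E2 = 0.1704 - 0.9089 = -0.7385 eV
Step 2: Convert to Joules: dE_J = -0.7385 * 1.602e-19 = -1.183e-19 J
Step 3: Compute exponent = -dE_J / (kB * T) = -(-1.183e-19) / (1.381e-23 * 876.0) = 9.779
Step 4: P(E1)/P(E2) = exp(9.779) = 1.767e+04

1.767e+04


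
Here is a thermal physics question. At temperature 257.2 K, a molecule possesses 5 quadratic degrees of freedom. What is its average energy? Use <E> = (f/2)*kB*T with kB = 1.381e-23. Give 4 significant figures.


Step 1: f/2 = 5/2 = 2.5
Step 2: kB*T = 1.381e-23 * 257.2 = 3.552e-21
Step 3: <E> = 2.5 * 3.552e-21 = 8.88e-21 J

8.88e-21


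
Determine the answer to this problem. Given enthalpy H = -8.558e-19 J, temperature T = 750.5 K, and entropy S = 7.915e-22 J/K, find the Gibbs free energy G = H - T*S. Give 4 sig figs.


Step 1: T*S = 750.5 * 7.915e-22 = 5.94e-19 J
Step 2: G = H - T*S = -8.558e-19 - 5.94e-19
Step 3: G = -1.45e-18 J

-1.45e-18


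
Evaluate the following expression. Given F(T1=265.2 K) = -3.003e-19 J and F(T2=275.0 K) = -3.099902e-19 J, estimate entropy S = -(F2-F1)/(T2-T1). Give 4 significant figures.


Step 1: dF = F2 - F1 = -3.099902e-19 - (-3.003e-19) = -9.6902e-21 J
Step 2: dT = T2 - T1 = 275.0 - 265.2 = 9.8 K
Step 3: S = -dF/dT = -(-9.6902e-21)/9.8 = 9.888e-22 J/K

9.888e-22


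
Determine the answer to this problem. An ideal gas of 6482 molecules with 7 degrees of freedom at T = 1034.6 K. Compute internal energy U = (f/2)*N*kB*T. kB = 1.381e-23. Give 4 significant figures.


Step 1: f/2 = 7/2 = 3.5
Step 2: N*kB*T = 6482*1.381e-23*1034.6 = 9.261e-17
Step 3: U = 3.5 * 9.261e-17 = 3.241e-16 J

3.241e-16


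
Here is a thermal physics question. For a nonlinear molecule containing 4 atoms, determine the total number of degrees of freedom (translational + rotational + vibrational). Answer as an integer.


Step 1: Translational DOF = 3
Step 2: Rotational DOF (nonlinear) = 3
Step 3: Vibrational DOF = 3*4 - 6 = 6
Step 4: Total = 3 + 3 + 6 = 12

12


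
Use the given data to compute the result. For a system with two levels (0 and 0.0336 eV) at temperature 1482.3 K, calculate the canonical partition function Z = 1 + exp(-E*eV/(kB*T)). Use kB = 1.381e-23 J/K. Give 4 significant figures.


Step 1: Compute beta*E = E*eV/(kB*T) = 0.0336*1.602e-19/(1.381e-23*1482.3) = 0.2629
Step 2: exp(-beta*E) = exp(-0.2629) = 0.7688
Step 3: Z = 1 + 0.7688 = 1.769

1.769


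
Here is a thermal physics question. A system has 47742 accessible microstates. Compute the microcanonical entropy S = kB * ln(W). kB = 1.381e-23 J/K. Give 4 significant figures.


Step 1: ln(W) = ln(47742) = 10.77
Step 2: S = kB * ln(W) = 1.381e-23 * 10.77
Step 3: S = 1.488e-22 J/K

1.488e-22


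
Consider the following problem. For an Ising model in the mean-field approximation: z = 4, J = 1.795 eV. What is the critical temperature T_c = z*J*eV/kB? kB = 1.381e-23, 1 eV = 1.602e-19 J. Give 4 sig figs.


Step 1: z*J = 4*1.795 = 7.18 eV
Step 2: Convert to Joules: 7.18*1.602e-19 = 1.15e-18 J
Step 3: T_c = 1.15e-18 / 1.381e-23 = 8.329e+04 K

8.329e+04


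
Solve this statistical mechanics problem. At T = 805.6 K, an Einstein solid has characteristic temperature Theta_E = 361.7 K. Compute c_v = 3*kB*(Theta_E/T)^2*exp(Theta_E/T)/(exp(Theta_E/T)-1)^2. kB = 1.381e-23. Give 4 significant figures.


Step 1: x = Theta_E/T = 361.7/805.6 = 0.449
Step 2: x^2 = 0.2016
Step 3: exp(x) = 1.567
Step 4: c_v = 3*1.381e-23*0.2016*1.567/(1.567-1)^2 = 4.074e-23

4.074e-23


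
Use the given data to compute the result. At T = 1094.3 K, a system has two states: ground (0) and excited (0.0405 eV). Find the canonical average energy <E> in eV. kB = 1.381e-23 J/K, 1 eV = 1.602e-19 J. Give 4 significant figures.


Step 1: beta*E = 0.0405*1.602e-19/(1.381e-23*1094.3) = 0.4293
Step 2: exp(-beta*E) = 0.6509
Step 3: <E> = 0.0405*0.6509/(1+0.6509) = 0.01597 eV

0.01597


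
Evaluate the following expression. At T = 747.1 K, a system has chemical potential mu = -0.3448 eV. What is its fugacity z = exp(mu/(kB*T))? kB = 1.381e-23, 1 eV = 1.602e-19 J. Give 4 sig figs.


Step 1: Convert mu to Joules: -0.3448*1.602e-19 = -5.524e-20 J
Step 2: kB*T = 1.381e-23*747.1 = 1.032e-20 J
Step 3: mu/(kB*T) = -5.354
Step 4: z = exp(-5.354) = 0.00473

0.00473


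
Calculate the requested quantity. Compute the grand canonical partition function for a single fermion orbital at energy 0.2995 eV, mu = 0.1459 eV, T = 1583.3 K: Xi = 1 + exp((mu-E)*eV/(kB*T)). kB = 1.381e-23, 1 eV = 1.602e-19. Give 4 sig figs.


Step 1: (mu - E) = 0.1459 - 0.2995 = -0.1536 eV
Step 2: x = (mu-E)*eV/(kB*T) = -0.1536*1.602e-19/(1.381e-23*1583.3) = -1.125
Step 3: exp(x) = 0.3245
Step 4: Xi = 1 + 0.3245 = 1.325

1.325


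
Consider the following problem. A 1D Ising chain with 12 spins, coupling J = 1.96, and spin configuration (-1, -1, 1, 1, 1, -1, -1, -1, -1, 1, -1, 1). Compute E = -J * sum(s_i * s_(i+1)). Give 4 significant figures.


Step 1: Nearest-neighbor products: 1, -1, 1, 1, -1, 1, 1, 1, -1, -1, -1
Step 2: Sum of products = 1
Step 3: E = -1.96 * 1 = -1.96

-1.96


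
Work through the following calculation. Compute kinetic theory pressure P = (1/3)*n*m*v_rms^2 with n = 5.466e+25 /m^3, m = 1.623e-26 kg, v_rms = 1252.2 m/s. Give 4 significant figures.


Step 1: v_rms^2 = 1252.2^2 = 1.568e+06
Step 2: n*m = 5.466e+25*1.623e-26 = 0.8871
Step 3: P = (1/3)*0.8871*1.568e+06 = 4.637e+05 Pa

4.637e+05


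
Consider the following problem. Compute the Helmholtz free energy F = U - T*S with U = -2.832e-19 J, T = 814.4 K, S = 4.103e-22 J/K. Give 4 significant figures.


Step 1: T*S = 814.4 * 4.103e-22 = 3.341e-19 J
Step 2: F = U - T*S = -2.832e-19 - 3.341e-19
Step 3: F = -6.173e-19 J

-6.173e-19


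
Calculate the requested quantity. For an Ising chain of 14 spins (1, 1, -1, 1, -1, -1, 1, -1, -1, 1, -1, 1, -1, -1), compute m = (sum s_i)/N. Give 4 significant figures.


Step 1: Count up spins (+1): 6, down spins (-1): 8
Step 2: Total magnetization M = 6 - 8 = -2
Step 3: m = M/N = -2/14 = -0.1429

-0.1429


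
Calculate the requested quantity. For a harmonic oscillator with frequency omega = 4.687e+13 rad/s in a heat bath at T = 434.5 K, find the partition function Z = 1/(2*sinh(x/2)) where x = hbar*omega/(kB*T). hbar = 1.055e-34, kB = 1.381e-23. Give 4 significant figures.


Step 1: Compute x = hbar*omega/(kB*T) = 1.055e-34*4.687e+13/(1.381e-23*434.5) = 0.8241
Step 2: x/2 = 0.412
Step 3: sinh(x/2) = 0.4238
Step 4: Z = 1/(2*0.4238) = 1.18

1.18


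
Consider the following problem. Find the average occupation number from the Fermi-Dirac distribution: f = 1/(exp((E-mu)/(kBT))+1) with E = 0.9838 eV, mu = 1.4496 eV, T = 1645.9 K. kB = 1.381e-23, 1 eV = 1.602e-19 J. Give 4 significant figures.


Step 1: (E - mu) = 0.9838 - 1.4496 = -0.4658 eV
Step 2: Convert: (E-mu)*eV = -7.462e-20 J
Step 3: x = (E-mu)*eV/(kB*T) = -3.283
Step 4: f = 1/(exp(-3.283)+1) = 0.9638

0.9638


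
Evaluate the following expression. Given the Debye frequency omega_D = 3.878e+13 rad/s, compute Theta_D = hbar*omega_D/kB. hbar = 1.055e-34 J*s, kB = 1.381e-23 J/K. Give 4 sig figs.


Step 1: hbar*omega_D = 1.055e-34 * 3.878e+13 = 4.091e-21 J
Step 2: Theta_D = 4.091e-21 / 1.381e-23
Step 3: Theta_D = 296.3 K

296.3


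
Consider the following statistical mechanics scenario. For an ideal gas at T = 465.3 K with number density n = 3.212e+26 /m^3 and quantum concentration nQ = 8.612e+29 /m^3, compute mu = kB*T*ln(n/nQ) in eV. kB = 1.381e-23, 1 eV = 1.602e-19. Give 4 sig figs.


Step 1: n/nQ = 3.212e+26/8.612e+29 = 0.000373
Step 2: ln(n/nQ) = -7.894
Step 3: mu = kB*T*ln(n/nQ) = 6.426e-21*-7.894 = -5.073e-20 J
Step 4: Convert to eV: -5.073e-20/1.602e-19 = -0.3166 eV

-0.3166


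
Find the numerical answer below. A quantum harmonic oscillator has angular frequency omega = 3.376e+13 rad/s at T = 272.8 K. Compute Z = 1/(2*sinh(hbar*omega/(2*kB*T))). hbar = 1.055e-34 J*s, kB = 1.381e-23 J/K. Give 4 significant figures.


Step 1: Compute x = hbar*omega/(kB*T) = 1.055e-34*3.376e+13/(1.381e-23*272.8) = 0.9454
Step 2: x/2 = 0.4727
Step 3: sinh(x/2) = 0.4905
Step 4: Z = 1/(2*0.4905) = 1.019

1.019


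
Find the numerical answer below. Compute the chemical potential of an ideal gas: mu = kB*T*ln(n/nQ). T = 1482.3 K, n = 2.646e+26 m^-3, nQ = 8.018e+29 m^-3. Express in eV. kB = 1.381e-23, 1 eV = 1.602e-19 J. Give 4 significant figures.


Step 1: n/nQ = 2.646e+26/8.018e+29 = 0.00033
Step 2: ln(n/nQ) = -8.016
Step 3: mu = kB*T*ln(n/nQ) = 2.047e-20*-8.016 = -1.641e-19 J
Step 4: Convert to eV: -1.641e-19/1.602e-19 = -1.024 eV

-1.024


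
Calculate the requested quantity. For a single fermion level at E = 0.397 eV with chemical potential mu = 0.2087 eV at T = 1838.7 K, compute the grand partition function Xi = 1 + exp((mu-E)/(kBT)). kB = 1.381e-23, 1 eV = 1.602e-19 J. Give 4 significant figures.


Step 1: (mu - E) = 0.2087 - 0.397 = -0.1883 eV
Step 2: x = (mu-E)*eV/(kB*T) = -0.1883*1.602e-19/(1.381e-23*1838.7) = -1.188
Step 3: exp(x) = 0.3048
Step 4: Xi = 1 + 0.3048 = 1.305

1.305


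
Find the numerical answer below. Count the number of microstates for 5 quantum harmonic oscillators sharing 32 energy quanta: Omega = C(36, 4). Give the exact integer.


Step 1: Use binomial coefficient C(36, 4)
Step 2: Numerator = 36! / 32!
Step 3: Denominator = 4!
Step 4: Omega = 58905

58905


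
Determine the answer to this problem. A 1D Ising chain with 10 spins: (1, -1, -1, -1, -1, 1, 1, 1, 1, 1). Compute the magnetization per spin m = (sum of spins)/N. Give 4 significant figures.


Step 1: Count up spins (+1): 6, down spins (-1): 4
Step 2: Total magnetization M = 6 - 4 = 2
Step 3: m = M/N = 2/10 = 0.2

0.2


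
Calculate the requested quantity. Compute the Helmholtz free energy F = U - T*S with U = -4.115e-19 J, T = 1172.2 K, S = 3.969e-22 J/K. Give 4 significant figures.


Step 1: T*S = 1172.2 * 3.969e-22 = 4.652e-19 J
Step 2: F = U - T*S = -4.115e-19 - 4.652e-19
Step 3: F = -8.767e-19 J

-8.767e-19


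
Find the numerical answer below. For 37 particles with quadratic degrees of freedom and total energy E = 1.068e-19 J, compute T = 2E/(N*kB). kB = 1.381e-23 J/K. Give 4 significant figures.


Step 1: Numerator = 2*E = 2*1.068e-19 = 2.136e-19 J
Step 2: Denominator = N*kB = 37*1.381e-23 = 5.11e-22
Step 3: T = 2.136e-19 / 5.11e-22 = 418 K

418


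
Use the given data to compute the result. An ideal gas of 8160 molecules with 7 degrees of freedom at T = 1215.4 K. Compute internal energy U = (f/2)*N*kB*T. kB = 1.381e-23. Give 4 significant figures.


Step 1: f/2 = 7/2 = 3.5
Step 2: N*kB*T = 8160*1.381e-23*1215.4 = 1.37e-16
Step 3: U = 3.5 * 1.37e-16 = 4.794e-16 J

4.794e-16


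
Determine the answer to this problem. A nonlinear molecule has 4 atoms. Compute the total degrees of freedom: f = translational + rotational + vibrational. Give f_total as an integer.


Step 1: Translational DOF = 3
Step 2: Rotational DOF (nonlinear) = 3
Step 3: Vibrational DOF = 3*4 - 6 = 6
Step 4: Total = 3 + 3 + 6 = 12

12


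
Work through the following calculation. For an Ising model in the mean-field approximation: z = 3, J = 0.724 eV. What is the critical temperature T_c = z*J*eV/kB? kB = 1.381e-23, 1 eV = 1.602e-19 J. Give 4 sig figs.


Step 1: z*J = 3*0.724 = 2.172 eV
Step 2: Convert to Joules: 2.172*1.602e-19 = 3.48e-19 J
Step 3: T_c = 3.48e-19 / 1.381e-23 = 2.52e+04 K

2.52e+04


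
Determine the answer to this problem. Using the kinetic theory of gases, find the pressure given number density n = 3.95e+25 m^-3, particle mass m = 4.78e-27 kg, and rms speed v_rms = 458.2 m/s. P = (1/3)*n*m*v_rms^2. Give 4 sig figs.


Step 1: v_rms^2 = 458.2^2 = 2.099e+05
Step 2: n*m = 3.95e+25*4.78e-27 = 0.1888
Step 3: P = (1/3)*0.1888*2.099e+05 = 1.321e+04 Pa

1.321e+04


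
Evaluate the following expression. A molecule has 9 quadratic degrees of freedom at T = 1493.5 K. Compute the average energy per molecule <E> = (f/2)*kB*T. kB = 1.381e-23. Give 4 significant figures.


Step 1: f/2 = 9/2 = 4.5
Step 2: kB*T = 1.381e-23 * 1493.5 = 2.063e-20
Step 3: <E> = 4.5 * 2.063e-20 = 9.281e-20 J

9.281e-20


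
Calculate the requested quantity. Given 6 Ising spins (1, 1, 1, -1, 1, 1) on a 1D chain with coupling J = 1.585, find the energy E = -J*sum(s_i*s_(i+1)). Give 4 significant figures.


Step 1: Nearest-neighbor products: 1, 1, -1, -1, 1
Step 2: Sum of products = 1
Step 3: E = -1.585 * 1 = -1.585

-1.585


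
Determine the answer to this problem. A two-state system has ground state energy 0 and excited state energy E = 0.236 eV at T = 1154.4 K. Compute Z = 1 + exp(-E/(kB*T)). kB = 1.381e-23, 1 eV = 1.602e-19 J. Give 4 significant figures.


Step 1: Compute beta*E = E*eV/(kB*T) = 0.236*1.602e-19/(1.381e-23*1154.4) = 2.372
Step 2: exp(-beta*E) = exp(-2.372) = 0.09334
Step 3: Z = 1 + 0.09334 = 1.093

1.093


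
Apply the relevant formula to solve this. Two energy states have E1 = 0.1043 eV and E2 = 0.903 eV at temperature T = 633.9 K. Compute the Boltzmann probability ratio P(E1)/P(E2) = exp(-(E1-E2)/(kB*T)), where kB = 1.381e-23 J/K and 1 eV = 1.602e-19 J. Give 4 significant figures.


Step 1: Compute energy difference dE = E1 - E2 = 0.1043 - 0.903 = -0.7987 eV
Step 2: Convert to Joules: dE_J = -0.7987 * 1.602e-19 = -1.28e-19 J
Step 3: Compute exponent = -dE_J / (kB * T) = -(-1.28e-19) / (1.381e-23 * 633.9) = 14.62
Step 4: P(E1)/P(E2) = exp(14.62) = 2.227e+06

2.227e+06


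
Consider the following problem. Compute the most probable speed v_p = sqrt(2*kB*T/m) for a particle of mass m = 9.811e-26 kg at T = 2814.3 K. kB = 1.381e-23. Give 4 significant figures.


Step 1: Numerator = 2*kB*T = 2*1.381e-23*2814.3 = 7.773e-20
Step 2: Ratio = 7.773e-20 / 9.811e-26 = 7.923e+05
Step 3: v_p = sqrt(7.923e+05) = 890.1 m/s

890.1


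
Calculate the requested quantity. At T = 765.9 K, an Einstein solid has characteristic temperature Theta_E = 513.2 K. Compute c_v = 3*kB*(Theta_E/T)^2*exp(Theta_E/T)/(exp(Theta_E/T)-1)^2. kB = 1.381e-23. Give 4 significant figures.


Step 1: x = Theta_E/T = 513.2/765.9 = 0.6701
Step 2: x^2 = 0.449
Step 3: exp(x) = 1.954
Step 4: c_v = 3*1.381e-23*0.449*1.954/(1.954-1)^2 = 3.991e-23

3.991e-23


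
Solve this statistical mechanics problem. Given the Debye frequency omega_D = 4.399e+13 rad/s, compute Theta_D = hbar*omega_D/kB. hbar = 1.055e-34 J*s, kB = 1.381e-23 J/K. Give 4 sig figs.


Step 1: hbar*omega_D = 1.055e-34 * 4.399e+13 = 4.641e-21 J
Step 2: Theta_D = 4.641e-21 / 1.381e-23
Step 3: Theta_D = 336.1 K

336.1


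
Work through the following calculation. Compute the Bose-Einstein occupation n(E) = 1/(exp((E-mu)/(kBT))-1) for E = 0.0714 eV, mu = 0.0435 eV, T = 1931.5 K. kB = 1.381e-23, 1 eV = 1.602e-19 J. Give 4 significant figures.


Step 1: (E - mu) = 0.0279 eV
Step 2: x = (E-mu)*eV/(kB*T) = 0.0279*1.602e-19/(1.381e-23*1931.5) = 0.1676
Step 3: exp(x) = 1.182
Step 4: n = 1/(exp(x)-1) = 5.482

5.482


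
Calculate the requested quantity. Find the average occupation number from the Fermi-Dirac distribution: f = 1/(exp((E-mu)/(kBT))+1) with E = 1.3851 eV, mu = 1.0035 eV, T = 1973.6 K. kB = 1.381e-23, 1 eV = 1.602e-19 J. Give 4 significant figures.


Step 1: (E - mu) = 1.3851 - 1.0035 = 0.3816 eV
Step 2: Convert: (E-mu)*eV = 6.113e-20 J
Step 3: x = (E-mu)*eV/(kB*T) = 2.243
Step 4: f = 1/(exp(2.243)+1) = 0.09596

0.09596


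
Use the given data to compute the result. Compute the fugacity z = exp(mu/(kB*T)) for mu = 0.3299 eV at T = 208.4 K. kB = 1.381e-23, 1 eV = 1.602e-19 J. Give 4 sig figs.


Step 1: Convert mu to Joules: 0.3299*1.602e-19 = 5.285e-20 J
Step 2: kB*T = 1.381e-23*208.4 = 2.878e-21 J
Step 3: mu/(kB*T) = 18.36
Step 4: z = exp(18.36) = 9.443e+07

9.443e+07


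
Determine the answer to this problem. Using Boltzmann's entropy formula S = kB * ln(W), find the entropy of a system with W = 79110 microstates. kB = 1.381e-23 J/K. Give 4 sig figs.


Step 1: ln(W) = ln(79110) = 11.28
Step 2: S = kB * ln(W) = 1.381e-23 * 11.28
Step 3: S = 1.558e-22 J/K

1.558e-22


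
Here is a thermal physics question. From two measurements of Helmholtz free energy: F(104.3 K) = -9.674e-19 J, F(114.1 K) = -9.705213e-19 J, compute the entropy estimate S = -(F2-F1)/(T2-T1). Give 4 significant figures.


Step 1: dF = F2 - F1 = -9.705213e-19 - (-9.674e-19) = -3.1213e-21 J
Step 2: dT = T2 - T1 = 114.1 - 104.3 = 9.8 K
Step 3: S = -dF/dT = -(-3.1213e-21)/9.8 = 3.185e-22 J/K

3.185e-22


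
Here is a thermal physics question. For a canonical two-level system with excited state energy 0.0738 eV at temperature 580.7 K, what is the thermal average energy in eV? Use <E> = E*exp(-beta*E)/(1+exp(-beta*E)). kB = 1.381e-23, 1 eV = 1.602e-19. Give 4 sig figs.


Step 1: beta*E = 0.0738*1.602e-19/(1.381e-23*580.7) = 1.474
Step 2: exp(-beta*E) = 0.2289
Step 3: <E> = 0.0738*0.2289/(1+0.2289) = 0.01375 eV

0.01375


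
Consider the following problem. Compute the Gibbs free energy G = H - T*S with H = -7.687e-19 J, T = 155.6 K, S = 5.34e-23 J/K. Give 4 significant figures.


Step 1: T*S = 155.6 * 5.34e-23 = 8.309e-21 J
Step 2: G = H - T*S = -7.687e-19 - 8.309e-21
Step 3: G = -7.77e-19 J

-7.77e-19


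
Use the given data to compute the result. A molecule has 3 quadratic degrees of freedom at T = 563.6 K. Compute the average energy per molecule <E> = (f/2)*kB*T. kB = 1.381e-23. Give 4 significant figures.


Step 1: f/2 = 3/2 = 1.5
Step 2: kB*T = 1.381e-23 * 563.6 = 7.783e-21
Step 3: <E> = 1.5 * 7.783e-21 = 1.167e-20 J

1.167e-20


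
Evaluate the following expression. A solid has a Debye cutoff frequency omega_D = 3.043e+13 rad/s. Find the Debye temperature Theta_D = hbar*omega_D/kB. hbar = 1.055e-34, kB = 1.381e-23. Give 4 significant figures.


Step 1: hbar*omega_D = 1.055e-34 * 3.043e+13 = 3.21e-21 J
Step 2: Theta_D = 3.21e-21 / 1.381e-23
Step 3: Theta_D = 232.5 K

232.5


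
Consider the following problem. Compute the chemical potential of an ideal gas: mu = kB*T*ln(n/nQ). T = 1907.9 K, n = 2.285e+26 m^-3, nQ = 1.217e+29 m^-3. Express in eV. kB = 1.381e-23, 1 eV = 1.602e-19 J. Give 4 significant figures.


Step 1: n/nQ = 2.285e+26/1.217e+29 = 0.001878
Step 2: ln(n/nQ) = -6.278
Step 3: mu = kB*T*ln(n/nQ) = 2.635e-20*-6.278 = -1.654e-19 J
Step 4: Convert to eV: -1.654e-19/1.602e-19 = -1.033 eV

-1.033


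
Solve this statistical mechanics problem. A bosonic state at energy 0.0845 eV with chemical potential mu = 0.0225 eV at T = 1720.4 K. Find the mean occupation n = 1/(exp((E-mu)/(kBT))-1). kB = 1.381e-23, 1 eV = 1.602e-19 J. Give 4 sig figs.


Step 1: (E - mu) = 0.062 eV
Step 2: x = (E-mu)*eV/(kB*T) = 0.062*1.602e-19/(1.381e-23*1720.4) = 0.4181
Step 3: exp(x) = 1.519
Step 4: n = 1/(exp(x)-1) = 1.927

1.927


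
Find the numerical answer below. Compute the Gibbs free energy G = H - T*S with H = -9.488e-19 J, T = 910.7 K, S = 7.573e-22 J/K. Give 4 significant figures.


Step 1: T*S = 910.7 * 7.573e-22 = 6.897e-19 J
Step 2: G = H - T*S = -9.488e-19 - 6.897e-19
Step 3: G = -1.638e-18 J

-1.638e-18


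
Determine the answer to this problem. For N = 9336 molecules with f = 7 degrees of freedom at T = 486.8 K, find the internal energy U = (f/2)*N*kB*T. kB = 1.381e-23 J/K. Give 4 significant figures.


Step 1: f/2 = 7/2 = 3.5
Step 2: N*kB*T = 9336*1.381e-23*486.8 = 6.276e-17
Step 3: U = 3.5 * 6.276e-17 = 2.197e-16 J

2.197e-16


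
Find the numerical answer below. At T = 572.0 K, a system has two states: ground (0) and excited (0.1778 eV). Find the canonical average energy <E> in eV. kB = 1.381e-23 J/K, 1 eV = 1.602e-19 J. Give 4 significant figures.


Step 1: beta*E = 0.1778*1.602e-19/(1.381e-23*572.0) = 3.606
Step 2: exp(-beta*E) = 0.02717
Step 3: <E> = 0.1778*0.02717/(1+0.02717) = 0.004702 eV

0.004702


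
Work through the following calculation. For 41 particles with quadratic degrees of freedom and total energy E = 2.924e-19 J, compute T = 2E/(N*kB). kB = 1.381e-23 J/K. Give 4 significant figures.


Step 1: Numerator = 2*E = 2*2.924e-19 = 5.848e-19 J
Step 2: Denominator = N*kB = 41*1.381e-23 = 5.662e-22
Step 3: T = 5.848e-19 / 5.662e-22 = 1033 K

1033


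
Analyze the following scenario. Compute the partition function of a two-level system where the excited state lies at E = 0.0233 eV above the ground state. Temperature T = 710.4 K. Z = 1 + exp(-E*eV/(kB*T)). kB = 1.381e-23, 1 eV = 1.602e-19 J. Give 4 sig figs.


Step 1: Compute beta*E = E*eV/(kB*T) = 0.0233*1.602e-19/(1.381e-23*710.4) = 0.3805
Step 2: exp(-beta*E) = exp(-0.3805) = 0.6835
Step 3: Z = 1 + 0.6835 = 1.684

1.684


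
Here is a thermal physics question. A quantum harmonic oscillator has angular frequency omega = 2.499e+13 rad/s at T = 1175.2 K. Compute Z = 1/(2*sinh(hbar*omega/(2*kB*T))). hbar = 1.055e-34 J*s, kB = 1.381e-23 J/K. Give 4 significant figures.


Step 1: Compute x = hbar*omega/(kB*T) = 1.055e-34*2.499e+13/(1.381e-23*1175.2) = 0.1624
Step 2: x/2 = 0.08122
Step 3: sinh(x/2) = 0.08131
Step 4: Z = 1/(2*0.08131) = 6.149

6.149


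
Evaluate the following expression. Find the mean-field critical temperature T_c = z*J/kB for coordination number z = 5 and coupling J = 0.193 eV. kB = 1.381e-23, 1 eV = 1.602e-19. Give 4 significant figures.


Step 1: z*J = 5*0.193 = 0.965 eV
Step 2: Convert to Joules: 0.965*1.602e-19 = 1.546e-19 J
Step 3: T_c = 1.546e-19 / 1.381e-23 = 1.119e+04 K

1.119e+04


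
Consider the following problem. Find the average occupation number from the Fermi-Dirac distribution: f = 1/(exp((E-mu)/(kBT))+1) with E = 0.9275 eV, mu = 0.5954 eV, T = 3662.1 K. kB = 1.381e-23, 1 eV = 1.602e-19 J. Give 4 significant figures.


Step 1: (E - mu) = 0.9275 - 0.5954 = 0.3321 eV
Step 2: Convert: (E-mu)*eV = 5.32e-20 J
Step 3: x = (E-mu)*eV/(kB*T) = 1.052
Step 4: f = 1/(exp(1.052)+1) = 0.2588

0.2588


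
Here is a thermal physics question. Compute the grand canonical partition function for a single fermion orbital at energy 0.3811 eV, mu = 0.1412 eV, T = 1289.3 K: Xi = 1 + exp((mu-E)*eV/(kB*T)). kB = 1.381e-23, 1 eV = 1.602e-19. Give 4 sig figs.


Step 1: (mu - E) = 0.1412 - 0.3811 = -0.2399 eV
Step 2: x = (mu-E)*eV/(kB*T) = -0.2399*1.602e-19/(1.381e-23*1289.3) = -2.158
Step 3: exp(x) = 0.1155
Step 4: Xi = 1 + 0.1155 = 1.116

1.116


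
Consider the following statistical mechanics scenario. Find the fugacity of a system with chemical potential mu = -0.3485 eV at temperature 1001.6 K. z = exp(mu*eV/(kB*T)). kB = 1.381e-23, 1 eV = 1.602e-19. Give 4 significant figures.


Step 1: Convert mu to Joules: -0.3485*1.602e-19 = -5.583e-20 J
Step 2: kB*T = 1.381e-23*1001.6 = 1.383e-20 J
Step 3: mu/(kB*T) = -4.036
Step 4: z = exp(-4.036) = 0.01766

0.01766


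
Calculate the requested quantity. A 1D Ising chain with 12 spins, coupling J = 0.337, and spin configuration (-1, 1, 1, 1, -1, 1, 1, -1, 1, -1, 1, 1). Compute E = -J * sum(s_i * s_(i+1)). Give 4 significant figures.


Step 1: Nearest-neighbor products: -1, 1, 1, -1, -1, 1, -1, -1, -1, -1, 1
Step 2: Sum of products = -3
Step 3: E = -0.337 * -3 = 1.011

1.011


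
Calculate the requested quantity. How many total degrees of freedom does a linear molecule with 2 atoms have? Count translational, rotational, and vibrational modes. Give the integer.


Step 1: Translational DOF = 3
Step 2: Rotational DOF (linear) = 2
Step 3: Vibrational DOF = 3*2 - 5 = 1
Step 4: Total = 3 + 2 + 1 = 6

6


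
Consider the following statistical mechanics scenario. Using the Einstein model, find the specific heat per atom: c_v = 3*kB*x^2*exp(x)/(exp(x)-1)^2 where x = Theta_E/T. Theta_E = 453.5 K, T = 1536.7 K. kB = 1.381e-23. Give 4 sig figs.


Step 1: x = Theta_E/T = 453.5/1536.7 = 0.2951
Step 2: x^2 = 0.08709
Step 3: exp(x) = 1.343
Step 4: c_v = 3*1.381e-23*0.08709*1.343/(1.343-1)^2 = 4.113e-23

4.113e-23


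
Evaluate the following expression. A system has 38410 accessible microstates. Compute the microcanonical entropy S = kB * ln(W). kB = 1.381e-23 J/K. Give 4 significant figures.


Step 1: ln(W) = ln(38410) = 10.56
Step 2: S = kB * ln(W) = 1.381e-23 * 10.56
Step 3: S = 1.458e-22 J/K

1.458e-22


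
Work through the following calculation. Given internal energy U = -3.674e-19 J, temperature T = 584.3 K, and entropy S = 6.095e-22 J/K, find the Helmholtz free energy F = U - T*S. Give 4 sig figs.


Step 1: T*S = 584.3 * 6.095e-22 = 3.561e-19 J
Step 2: F = U - T*S = -3.674e-19 - 3.561e-19
Step 3: F = -7.235e-19 J

-7.235e-19


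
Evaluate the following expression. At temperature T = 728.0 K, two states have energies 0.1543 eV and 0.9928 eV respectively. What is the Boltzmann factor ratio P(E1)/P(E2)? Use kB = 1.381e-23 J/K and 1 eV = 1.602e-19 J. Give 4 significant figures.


Step 1: Compute energy difference dE = E1 - E2 = 0.1543 - 0.9928 = -0.8385 eV
Step 2: Convert to Joules: dE_J = -0.8385 * 1.602e-19 = -1.343e-19 J
Step 3: Compute exponent = -dE_J / (kB * T) = -(-1.343e-19) / (1.381e-23 * 728.0) = 13.36
Step 4: P(E1)/P(E2) = exp(13.36) = 6.348e+05

6.348e+05


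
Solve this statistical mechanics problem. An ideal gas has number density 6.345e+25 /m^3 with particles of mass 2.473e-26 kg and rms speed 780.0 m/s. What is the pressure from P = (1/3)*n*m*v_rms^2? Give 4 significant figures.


Step 1: v_rms^2 = 780.0^2 = 6.084e+05
Step 2: n*m = 6.345e+25*2.473e-26 = 1.569
Step 3: P = (1/3)*1.569*6.084e+05 = 3.182e+05 Pa

3.182e+05


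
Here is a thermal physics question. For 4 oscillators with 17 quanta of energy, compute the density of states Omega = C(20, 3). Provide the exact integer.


Step 1: Use binomial coefficient C(20, 3)
Step 2: Numerator = 20! / 17!
Step 3: Denominator = 3!
Step 4: Omega = 1140

1140


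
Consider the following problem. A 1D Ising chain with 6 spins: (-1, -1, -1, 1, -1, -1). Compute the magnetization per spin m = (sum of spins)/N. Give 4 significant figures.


Step 1: Count up spins (+1): 1, down spins (-1): 5
Step 2: Total magnetization M = 1 - 5 = -4
Step 3: m = M/N = -4/6 = -0.6667

-0.6667


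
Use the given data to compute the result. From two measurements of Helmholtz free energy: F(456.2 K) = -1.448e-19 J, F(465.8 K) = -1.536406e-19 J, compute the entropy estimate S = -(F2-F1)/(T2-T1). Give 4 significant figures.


Step 1: dF = F2 - F1 = -1.536406e-19 - (-1.448e-19) = -8.8406e-21 J
Step 2: dT = T2 - T1 = 465.8 - 456.2 = 9.6 K
Step 3: S = -dF/dT = -(-8.8406e-21)/9.6 = 9.209e-22 J/K

9.209e-22


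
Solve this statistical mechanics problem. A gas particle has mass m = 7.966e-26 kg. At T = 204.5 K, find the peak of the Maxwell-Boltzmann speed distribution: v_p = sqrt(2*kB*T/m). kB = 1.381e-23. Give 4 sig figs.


Step 1: Numerator = 2*kB*T = 2*1.381e-23*204.5 = 5.648e-21
Step 2: Ratio = 5.648e-21 / 7.966e-26 = 7.09e+04
Step 3: v_p = sqrt(7.09e+04) = 266.3 m/s

266.3


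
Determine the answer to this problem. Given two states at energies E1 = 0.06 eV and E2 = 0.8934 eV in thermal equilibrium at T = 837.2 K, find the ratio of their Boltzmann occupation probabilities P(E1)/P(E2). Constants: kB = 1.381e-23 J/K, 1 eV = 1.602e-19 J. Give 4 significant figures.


Step 1: Compute energy difference dE = E1 - E2 = 0.06 - 0.8934 = -0.8334 eV
Step 2: Convert to Joules: dE_J = -0.8334 * 1.602e-19 = -1.335e-19 J
Step 3: Compute exponent = -dE_J / (kB * T) = -(-1.335e-19) / (1.381e-23 * 837.2) = 11.55
Step 4: P(E1)/P(E2) = exp(11.55) = 1.035e+05

1.035e+05


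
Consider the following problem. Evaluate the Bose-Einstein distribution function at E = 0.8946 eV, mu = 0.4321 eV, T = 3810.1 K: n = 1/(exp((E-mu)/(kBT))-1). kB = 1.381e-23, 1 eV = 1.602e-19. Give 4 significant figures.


Step 1: (E - mu) = 0.4625 eV
Step 2: x = (E-mu)*eV/(kB*T) = 0.4625*1.602e-19/(1.381e-23*3810.1) = 1.408
Step 3: exp(x) = 4.088
Step 4: n = 1/(exp(x)-1) = 0.3238

0.3238
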